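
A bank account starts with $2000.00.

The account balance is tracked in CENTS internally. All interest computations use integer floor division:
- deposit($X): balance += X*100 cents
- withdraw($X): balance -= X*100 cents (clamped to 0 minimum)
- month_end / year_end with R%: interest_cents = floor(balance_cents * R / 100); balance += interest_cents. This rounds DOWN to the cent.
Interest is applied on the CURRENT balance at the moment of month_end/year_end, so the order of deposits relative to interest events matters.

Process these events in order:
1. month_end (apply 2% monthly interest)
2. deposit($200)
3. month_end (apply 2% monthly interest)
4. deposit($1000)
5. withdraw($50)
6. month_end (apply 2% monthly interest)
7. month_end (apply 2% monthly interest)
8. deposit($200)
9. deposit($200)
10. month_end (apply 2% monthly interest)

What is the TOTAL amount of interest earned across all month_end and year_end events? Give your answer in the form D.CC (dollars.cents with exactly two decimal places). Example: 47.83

Answer: 290.77

Derivation:
After 1 (month_end (apply 2% monthly interest)): balance=$2040.00 total_interest=$40.00
After 2 (deposit($200)): balance=$2240.00 total_interest=$40.00
After 3 (month_end (apply 2% monthly interest)): balance=$2284.80 total_interest=$84.80
After 4 (deposit($1000)): balance=$3284.80 total_interest=$84.80
After 5 (withdraw($50)): balance=$3234.80 total_interest=$84.80
After 6 (month_end (apply 2% monthly interest)): balance=$3299.49 total_interest=$149.49
After 7 (month_end (apply 2% monthly interest)): balance=$3365.47 total_interest=$215.47
After 8 (deposit($200)): balance=$3565.47 total_interest=$215.47
After 9 (deposit($200)): balance=$3765.47 total_interest=$215.47
After 10 (month_end (apply 2% monthly interest)): balance=$3840.77 total_interest=$290.77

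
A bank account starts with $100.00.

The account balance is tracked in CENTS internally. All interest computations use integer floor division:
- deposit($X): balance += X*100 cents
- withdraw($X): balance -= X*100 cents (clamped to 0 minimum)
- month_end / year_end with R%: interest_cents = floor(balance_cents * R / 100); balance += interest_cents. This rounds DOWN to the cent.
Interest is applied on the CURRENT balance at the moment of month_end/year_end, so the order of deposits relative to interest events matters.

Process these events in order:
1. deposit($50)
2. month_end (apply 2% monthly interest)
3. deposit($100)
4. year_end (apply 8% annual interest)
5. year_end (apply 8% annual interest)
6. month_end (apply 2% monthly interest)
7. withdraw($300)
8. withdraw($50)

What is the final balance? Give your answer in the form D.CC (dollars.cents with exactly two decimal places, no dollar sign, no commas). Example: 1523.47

After 1 (deposit($50)): balance=$150.00 total_interest=$0.00
After 2 (month_end (apply 2% monthly interest)): balance=$153.00 total_interest=$3.00
After 3 (deposit($100)): balance=$253.00 total_interest=$3.00
After 4 (year_end (apply 8% annual interest)): balance=$273.24 total_interest=$23.24
After 5 (year_end (apply 8% annual interest)): balance=$295.09 total_interest=$45.09
After 6 (month_end (apply 2% monthly interest)): balance=$300.99 total_interest=$50.99
After 7 (withdraw($300)): balance=$0.99 total_interest=$50.99
After 8 (withdraw($50)): balance=$0.00 total_interest=$50.99

Answer: 0.00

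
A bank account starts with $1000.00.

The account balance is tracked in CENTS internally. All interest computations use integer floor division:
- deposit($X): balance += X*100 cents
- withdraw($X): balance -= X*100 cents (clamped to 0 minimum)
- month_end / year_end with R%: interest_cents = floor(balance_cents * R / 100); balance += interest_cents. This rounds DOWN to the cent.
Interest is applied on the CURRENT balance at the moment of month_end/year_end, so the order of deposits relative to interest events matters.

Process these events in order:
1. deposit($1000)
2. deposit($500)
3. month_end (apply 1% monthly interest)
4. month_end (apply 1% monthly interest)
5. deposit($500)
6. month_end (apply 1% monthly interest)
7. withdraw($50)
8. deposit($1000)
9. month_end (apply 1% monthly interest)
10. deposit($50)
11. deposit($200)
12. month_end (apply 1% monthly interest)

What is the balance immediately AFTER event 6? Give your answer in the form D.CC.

After 1 (deposit($1000)): balance=$2000.00 total_interest=$0.00
After 2 (deposit($500)): balance=$2500.00 total_interest=$0.00
After 3 (month_end (apply 1% monthly interest)): balance=$2525.00 total_interest=$25.00
After 4 (month_end (apply 1% monthly interest)): balance=$2550.25 total_interest=$50.25
After 5 (deposit($500)): balance=$3050.25 total_interest=$50.25
After 6 (month_end (apply 1% monthly interest)): balance=$3080.75 total_interest=$80.75

Answer: 3080.75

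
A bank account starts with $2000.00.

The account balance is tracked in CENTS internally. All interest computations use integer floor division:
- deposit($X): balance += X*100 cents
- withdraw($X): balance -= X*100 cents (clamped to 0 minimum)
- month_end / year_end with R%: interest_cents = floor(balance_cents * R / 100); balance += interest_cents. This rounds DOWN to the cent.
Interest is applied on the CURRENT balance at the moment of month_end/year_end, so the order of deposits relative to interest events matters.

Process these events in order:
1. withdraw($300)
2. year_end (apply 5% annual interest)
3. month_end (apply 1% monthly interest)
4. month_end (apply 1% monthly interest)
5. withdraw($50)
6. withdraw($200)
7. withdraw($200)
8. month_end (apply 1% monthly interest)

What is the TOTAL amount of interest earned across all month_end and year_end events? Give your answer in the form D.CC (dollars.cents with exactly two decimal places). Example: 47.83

Answer: 134.57

Derivation:
After 1 (withdraw($300)): balance=$1700.00 total_interest=$0.00
After 2 (year_end (apply 5% annual interest)): balance=$1785.00 total_interest=$85.00
After 3 (month_end (apply 1% monthly interest)): balance=$1802.85 total_interest=$102.85
After 4 (month_end (apply 1% monthly interest)): balance=$1820.87 total_interest=$120.87
After 5 (withdraw($50)): balance=$1770.87 total_interest=$120.87
After 6 (withdraw($200)): balance=$1570.87 total_interest=$120.87
After 7 (withdraw($200)): balance=$1370.87 total_interest=$120.87
After 8 (month_end (apply 1% monthly interest)): balance=$1384.57 total_interest=$134.57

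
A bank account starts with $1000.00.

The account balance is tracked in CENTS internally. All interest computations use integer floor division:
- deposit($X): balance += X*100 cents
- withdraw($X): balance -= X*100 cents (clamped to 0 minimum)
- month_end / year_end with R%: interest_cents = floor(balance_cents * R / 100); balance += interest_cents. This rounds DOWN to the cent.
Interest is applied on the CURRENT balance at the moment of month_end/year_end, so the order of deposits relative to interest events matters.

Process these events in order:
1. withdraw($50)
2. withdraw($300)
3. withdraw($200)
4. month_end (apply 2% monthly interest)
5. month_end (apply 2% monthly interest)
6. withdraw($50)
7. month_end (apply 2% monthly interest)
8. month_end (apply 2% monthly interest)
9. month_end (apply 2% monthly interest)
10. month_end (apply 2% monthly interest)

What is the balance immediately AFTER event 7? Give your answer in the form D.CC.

After 1 (withdraw($50)): balance=$950.00 total_interest=$0.00
After 2 (withdraw($300)): balance=$650.00 total_interest=$0.00
After 3 (withdraw($200)): balance=$450.00 total_interest=$0.00
After 4 (month_end (apply 2% monthly interest)): balance=$459.00 total_interest=$9.00
After 5 (month_end (apply 2% monthly interest)): balance=$468.18 total_interest=$18.18
After 6 (withdraw($50)): balance=$418.18 total_interest=$18.18
After 7 (month_end (apply 2% monthly interest)): balance=$426.54 total_interest=$26.54

Answer: 426.54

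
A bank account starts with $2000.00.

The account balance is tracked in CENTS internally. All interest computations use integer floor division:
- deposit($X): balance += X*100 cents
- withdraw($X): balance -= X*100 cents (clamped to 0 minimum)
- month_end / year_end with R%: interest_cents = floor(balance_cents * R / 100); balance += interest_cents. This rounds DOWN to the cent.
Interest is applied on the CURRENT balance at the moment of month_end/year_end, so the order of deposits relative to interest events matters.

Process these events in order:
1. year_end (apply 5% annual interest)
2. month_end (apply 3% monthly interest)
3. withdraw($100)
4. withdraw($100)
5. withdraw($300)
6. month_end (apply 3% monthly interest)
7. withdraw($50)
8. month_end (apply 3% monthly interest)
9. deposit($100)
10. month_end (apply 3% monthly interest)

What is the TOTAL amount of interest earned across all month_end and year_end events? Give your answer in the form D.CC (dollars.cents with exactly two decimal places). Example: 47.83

Answer: 317.15

Derivation:
After 1 (year_end (apply 5% annual interest)): balance=$2100.00 total_interest=$100.00
After 2 (month_end (apply 3% monthly interest)): balance=$2163.00 total_interest=$163.00
After 3 (withdraw($100)): balance=$2063.00 total_interest=$163.00
After 4 (withdraw($100)): balance=$1963.00 total_interest=$163.00
After 5 (withdraw($300)): balance=$1663.00 total_interest=$163.00
After 6 (month_end (apply 3% monthly interest)): balance=$1712.89 total_interest=$212.89
After 7 (withdraw($50)): balance=$1662.89 total_interest=$212.89
After 8 (month_end (apply 3% monthly interest)): balance=$1712.77 total_interest=$262.77
After 9 (deposit($100)): balance=$1812.77 total_interest=$262.77
After 10 (month_end (apply 3% monthly interest)): balance=$1867.15 total_interest=$317.15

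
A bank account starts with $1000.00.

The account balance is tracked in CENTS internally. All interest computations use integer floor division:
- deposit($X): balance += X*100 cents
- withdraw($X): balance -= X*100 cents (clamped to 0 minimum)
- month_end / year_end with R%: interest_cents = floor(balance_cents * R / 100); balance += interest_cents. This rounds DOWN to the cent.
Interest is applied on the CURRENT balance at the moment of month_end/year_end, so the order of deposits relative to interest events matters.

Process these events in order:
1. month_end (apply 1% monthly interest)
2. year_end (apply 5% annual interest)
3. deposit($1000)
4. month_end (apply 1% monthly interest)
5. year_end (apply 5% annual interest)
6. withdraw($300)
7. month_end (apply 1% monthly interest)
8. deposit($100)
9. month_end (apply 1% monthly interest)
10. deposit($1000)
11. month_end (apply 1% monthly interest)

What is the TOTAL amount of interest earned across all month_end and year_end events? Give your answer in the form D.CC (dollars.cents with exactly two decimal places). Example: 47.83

After 1 (month_end (apply 1% monthly interest)): balance=$1010.00 total_interest=$10.00
After 2 (year_end (apply 5% annual interest)): balance=$1060.50 total_interest=$60.50
After 3 (deposit($1000)): balance=$2060.50 total_interest=$60.50
After 4 (month_end (apply 1% monthly interest)): balance=$2081.10 total_interest=$81.10
After 5 (year_end (apply 5% annual interest)): balance=$2185.15 total_interest=$185.15
After 6 (withdraw($300)): balance=$1885.15 total_interest=$185.15
After 7 (month_end (apply 1% monthly interest)): balance=$1904.00 total_interest=$204.00
After 8 (deposit($100)): balance=$2004.00 total_interest=$204.00
After 9 (month_end (apply 1% monthly interest)): balance=$2024.04 total_interest=$224.04
After 10 (deposit($1000)): balance=$3024.04 total_interest=$224.04
After 11 (month_end (apply 1% monthly interest)): balance=$3054.28 total_interest=$254.28

Answer: 254.28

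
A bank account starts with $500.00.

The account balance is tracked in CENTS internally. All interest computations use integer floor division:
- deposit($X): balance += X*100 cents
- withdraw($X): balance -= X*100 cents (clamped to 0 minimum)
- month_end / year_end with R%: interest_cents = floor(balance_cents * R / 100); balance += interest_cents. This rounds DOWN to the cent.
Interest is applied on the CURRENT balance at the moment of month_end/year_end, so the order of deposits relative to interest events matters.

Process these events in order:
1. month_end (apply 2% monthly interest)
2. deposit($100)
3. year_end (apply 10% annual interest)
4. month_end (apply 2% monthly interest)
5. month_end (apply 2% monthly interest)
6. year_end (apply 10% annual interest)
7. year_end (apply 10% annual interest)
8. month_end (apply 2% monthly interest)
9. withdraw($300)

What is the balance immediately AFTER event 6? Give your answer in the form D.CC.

Answer: 767.91

Derivation:
After 1 (month_end (apply 2% monthly interest)): balance=$510.00 total_interest=$10.00
After 2 (deposit($100)): balance=$610.00 total_interest=$10.00
After 3 (year_end (apply 10% annual interest)): balance=$671.00 total_interest=$71.00
After 4 (month_end (apply 2% monthly interest)): balance=$684.42 total_interest=$84.42
After 5 (month_end (apply 2% monthly interest)): balance=$698.10 total_interest=$98.10
After 6 (year_end (apply 10% annual interest)): balance=$767.91 total_interest=$167.91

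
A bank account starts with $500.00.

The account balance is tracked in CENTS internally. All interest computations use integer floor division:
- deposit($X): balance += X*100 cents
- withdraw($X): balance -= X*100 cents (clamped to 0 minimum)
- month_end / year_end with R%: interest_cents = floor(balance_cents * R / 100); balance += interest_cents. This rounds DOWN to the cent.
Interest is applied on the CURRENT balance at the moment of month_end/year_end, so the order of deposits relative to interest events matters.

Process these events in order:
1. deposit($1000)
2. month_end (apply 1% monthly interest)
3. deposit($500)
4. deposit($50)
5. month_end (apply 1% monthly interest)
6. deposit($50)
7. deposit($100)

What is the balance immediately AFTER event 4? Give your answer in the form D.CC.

After 1 (deposit($1000)): balance=$1500.00 total_interest=$0.00
After 2 (month_end (apply 1% monthly interest)): balance=$1515.00 total_interest=$15.00
After 3 (deposit($500)): balance=$2015.00 total_interest=$15.00
After 4 (deposit($50)): balance=$2065.00 total_interest=$15.00

Answer: 2065.00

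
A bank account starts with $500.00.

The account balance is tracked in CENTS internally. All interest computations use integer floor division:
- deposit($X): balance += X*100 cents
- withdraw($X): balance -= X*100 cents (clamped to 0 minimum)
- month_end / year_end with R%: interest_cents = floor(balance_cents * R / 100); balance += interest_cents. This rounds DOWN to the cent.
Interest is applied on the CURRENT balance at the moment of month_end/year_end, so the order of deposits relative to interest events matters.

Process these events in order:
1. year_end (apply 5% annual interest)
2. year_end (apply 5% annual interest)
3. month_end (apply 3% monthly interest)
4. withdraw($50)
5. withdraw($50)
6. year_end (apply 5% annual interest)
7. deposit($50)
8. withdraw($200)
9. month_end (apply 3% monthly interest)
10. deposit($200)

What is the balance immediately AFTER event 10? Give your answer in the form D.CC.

Answer: 551.39

Derivation:
After 1 (year_end (apply 5% annual interest)): balance=$525.00 total_interest=$25.00
After 2 (year_end (apply 5% annual interest)): balance=$551.25 total_interest=$51.25
After 3 (month_end (apply 3% monthly interest)): balance=$567.78 total_interest=$67.78
After 4 (withdraw($50)): balance=$517.78 total_interest=$67.78
After 5 (withdraw($50)): balance=$467.78 total_interest=$67.78
After 6 (year_end (apply 5% annual interest)): balance=$491.16 total_interest=$91.16
After 7 (deposit($50)): balance=$541.16 total_interest=$91.16
After 8 (withdraw($200)): balance=$341.16 total_interest=$91.16
After 9 (month_end (apply 3% monthly interest)): balance=$351.39 total_interest=$101.39
After 10 (deposit($200)): balance=$551.39 total_interest=$101.39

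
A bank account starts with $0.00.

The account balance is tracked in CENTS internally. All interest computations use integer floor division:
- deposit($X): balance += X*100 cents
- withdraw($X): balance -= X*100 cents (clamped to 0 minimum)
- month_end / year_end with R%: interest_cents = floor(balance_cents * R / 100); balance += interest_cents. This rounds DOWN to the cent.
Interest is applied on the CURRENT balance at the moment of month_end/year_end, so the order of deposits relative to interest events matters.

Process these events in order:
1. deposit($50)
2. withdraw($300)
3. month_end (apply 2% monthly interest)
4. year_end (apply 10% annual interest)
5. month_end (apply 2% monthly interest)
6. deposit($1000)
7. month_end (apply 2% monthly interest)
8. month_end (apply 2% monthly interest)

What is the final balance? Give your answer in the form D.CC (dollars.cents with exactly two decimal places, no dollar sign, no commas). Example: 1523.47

Answer: 1040.40

Derivation:
After 1 (deposit($50)): balance=$50.00 total_interest=$0.00
After 2 (withdraw($300)): balance=$0.00 total_interest=$0.00
After 3 (month_end (apply 2% monthly interest)): balance=$0.00 total_interest=$0.00
After 4 (year_end (apply 10% annual interest)): balance=$0.00 total_interest=$0.00
After 5 (month_end (apply 2% monthly interest)): balance=$0.00 total_interest=$0.00
After 6 (deposit($1000)): balance=$1000.00 total_interest=$0.00
After 7 (month_end (apply 2% monthly interest)): balance=$1020.00 total_interest=$20.00
After 8 (month_end (apply 2% monthly interest)): balance=$1040.40 total_interest=$40.40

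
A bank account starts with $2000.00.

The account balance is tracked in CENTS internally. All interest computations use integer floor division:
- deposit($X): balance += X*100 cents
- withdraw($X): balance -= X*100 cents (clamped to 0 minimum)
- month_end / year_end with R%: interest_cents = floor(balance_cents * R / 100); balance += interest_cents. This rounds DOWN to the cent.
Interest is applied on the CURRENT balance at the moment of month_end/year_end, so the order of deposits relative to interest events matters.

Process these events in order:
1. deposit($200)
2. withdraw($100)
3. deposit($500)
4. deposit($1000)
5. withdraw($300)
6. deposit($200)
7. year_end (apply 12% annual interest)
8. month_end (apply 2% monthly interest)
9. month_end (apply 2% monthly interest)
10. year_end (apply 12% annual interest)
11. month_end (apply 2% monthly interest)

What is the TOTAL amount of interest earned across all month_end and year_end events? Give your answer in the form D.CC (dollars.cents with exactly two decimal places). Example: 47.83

After 1 (deposit($200)): balance=$2200.00 total_interest=$0.00
After 2 (withdraw($100)): balance=$2100.00 total_interest=$0.00
After 3 (deposit($500)): balance=$2600.00 total_interest=$0.00
After 4 (deposit($1000)): balance=$3600.00 total_interest=$0.00
After 5 (withdraw($300)): balance=$3300.00 total_interest=$0.00
After 6 (deposit($200)): balance=$3500.00 total_interest=$0.00
After 7 (year_end (apply 12% annual interest)): balance=$3920.00 total_interest=$420.00
After 8 (month_end (apply 2% monthly interest)): balance=$3998.40 total_interest=$498.40
After 9 (month_end (apply 2% monthly interest)): balance=$4078.36 total_interest=$578.36
After 10 (year_end (apply 12% annual interest)): balance=$4567.76 total_interest=$1067.76
After 11 (month_end (apply 2% monthly interest)): balance=$4659.11 total_interest=$1159.11

Answer: 1159.11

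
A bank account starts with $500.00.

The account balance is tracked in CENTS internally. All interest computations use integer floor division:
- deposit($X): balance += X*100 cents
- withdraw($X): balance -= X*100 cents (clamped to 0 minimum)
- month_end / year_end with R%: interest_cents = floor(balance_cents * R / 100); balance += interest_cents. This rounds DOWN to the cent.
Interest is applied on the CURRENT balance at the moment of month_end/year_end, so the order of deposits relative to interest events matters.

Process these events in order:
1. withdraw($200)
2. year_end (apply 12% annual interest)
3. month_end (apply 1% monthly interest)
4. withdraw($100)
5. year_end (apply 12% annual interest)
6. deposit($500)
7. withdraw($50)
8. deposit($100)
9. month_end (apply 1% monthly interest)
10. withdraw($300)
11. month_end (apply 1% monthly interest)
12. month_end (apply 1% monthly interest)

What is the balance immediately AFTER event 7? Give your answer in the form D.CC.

Answer: 718.08

Derivation:
After 1 (withdraw($200)): balance=$300.00 total_interest=$0.00
After 2 (year_end (apply 12% annual interest)): balance=$336.00 total_interest=$36.00
After 3 (month_end (apply 1% monthly interest)): balance=$339.36 total_interest=$39.36
After 4 (withdraw($100)): balance=$239.36 total_interest=$39.36
After 5 (year_end (apply 12% annual interest)): balance=$268.08 total_interest=$68.08
After 6 (deposit($500)): balance=$768.08 total_interest=$68.08
After 7 (withdraw($50)): balance=$718.08 total_interest=$68.08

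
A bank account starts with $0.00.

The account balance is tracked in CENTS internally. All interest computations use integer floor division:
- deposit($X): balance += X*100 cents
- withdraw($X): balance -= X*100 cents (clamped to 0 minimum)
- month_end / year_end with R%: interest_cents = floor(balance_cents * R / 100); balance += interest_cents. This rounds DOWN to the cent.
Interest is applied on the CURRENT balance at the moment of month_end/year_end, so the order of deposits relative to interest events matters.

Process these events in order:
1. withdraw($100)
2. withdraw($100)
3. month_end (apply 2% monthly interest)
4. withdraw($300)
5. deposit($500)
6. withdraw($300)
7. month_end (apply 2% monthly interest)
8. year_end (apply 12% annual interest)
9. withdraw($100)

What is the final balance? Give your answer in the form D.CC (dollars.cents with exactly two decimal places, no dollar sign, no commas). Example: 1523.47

Answer: 128.48

Derivation:
After 1 (withdraw($100)): balance=$0.00 total_interest=$0.00
After 2 (withdraw($100)): balance=$0.00 total_interest=$0.00
After 3 (month_end (apply 2% monthly interest)): balance=$0.00 total_interest=$0.00
After 4 (withdraw($300)): balance=$0.00 total_interest=$0.00
After 5 (deposit($500)): balance=$500.00 total_interest=$0.00
After 6 (withdraw($300)): balance=$200.00 total_interest=$0.00
After 7 (month_end (apply 2% monthly interest)): balance=$204.00 total_interest=$4.00
After 8 (year_end (apply 12% annual interest)): balance=$228.48 total_interest=$28.48
After 9 (withdraw($100)): balance=$128.48 total_interest=$28.48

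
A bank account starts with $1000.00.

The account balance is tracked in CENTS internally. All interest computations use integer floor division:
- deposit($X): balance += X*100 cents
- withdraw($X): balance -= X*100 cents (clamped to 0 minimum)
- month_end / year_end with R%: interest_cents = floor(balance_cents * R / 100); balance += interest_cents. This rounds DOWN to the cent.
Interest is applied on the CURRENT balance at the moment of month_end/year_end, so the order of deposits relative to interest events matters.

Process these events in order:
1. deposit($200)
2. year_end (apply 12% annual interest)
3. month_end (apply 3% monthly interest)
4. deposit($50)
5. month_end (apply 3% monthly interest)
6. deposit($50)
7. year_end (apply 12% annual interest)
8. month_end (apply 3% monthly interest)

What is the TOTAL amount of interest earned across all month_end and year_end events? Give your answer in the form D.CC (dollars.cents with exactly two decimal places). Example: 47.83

After 1 (deposit($200)): balance=$1200.00 total_interest=$0.00
After 2 (year_end (apply 12% annual interest)): balance=$1344.00 total_interest=$144.00
After 3 (month_end (apply 3% monthly interest)): balance=$1384.32 total_interest=$184.32
After 4 (deposit($50)): balance=$1434.32 total_interest=$184.32
After 5 (month_end (apply 3% monthly interest)): balance=$1477.34 total_interest=$227.34
After 6 (deposit($50)): balance=$1527.34 total_interest=$227.34
After 7 (year_end (apply 12% annual interest)): balance=$1710.62 total_interest=$410.62
After 8 (month_end (apply 3% monthly interest)): balance=$1761.93 total_interest=$461.93

Answer: 461.93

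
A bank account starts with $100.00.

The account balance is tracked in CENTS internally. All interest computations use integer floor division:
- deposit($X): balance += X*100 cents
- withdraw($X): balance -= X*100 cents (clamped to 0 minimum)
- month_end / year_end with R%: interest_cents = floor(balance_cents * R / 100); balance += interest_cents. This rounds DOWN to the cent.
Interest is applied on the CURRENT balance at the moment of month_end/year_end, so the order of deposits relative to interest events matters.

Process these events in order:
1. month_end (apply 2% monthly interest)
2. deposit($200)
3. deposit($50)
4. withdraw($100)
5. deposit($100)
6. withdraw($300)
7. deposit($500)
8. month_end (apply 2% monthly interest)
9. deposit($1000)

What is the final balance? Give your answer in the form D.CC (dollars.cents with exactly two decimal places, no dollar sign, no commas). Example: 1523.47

Answer: 1563.04

Derivation:
After 1 (month_end (apply 2% monthly interest)): balance=$102.00 total_interest=$2.00
After 2 (deposit($200)): balance=$302.00 total_interest=$2.00
After 3 (deposit($50)): balance=$352.00 total_interest=$2.00
After 4 (withdraw($100)): balance=$252.00 total_interest=$2.00
After 5 (deposit($100)): balance=$352.00 total_interest=$2.00
After 6 (withdraw($300)): balance=$52.00 total_interest=$2.00
After 7 (deposit($500)): balance=$552.00 total_interest=$2.00
After 8 (month_end (apply 2% monthly interest)): balance=$563.04 total_interest=$13.04
After 9 (deposit($1000)): balance=$1563.04 total_interest=$13.04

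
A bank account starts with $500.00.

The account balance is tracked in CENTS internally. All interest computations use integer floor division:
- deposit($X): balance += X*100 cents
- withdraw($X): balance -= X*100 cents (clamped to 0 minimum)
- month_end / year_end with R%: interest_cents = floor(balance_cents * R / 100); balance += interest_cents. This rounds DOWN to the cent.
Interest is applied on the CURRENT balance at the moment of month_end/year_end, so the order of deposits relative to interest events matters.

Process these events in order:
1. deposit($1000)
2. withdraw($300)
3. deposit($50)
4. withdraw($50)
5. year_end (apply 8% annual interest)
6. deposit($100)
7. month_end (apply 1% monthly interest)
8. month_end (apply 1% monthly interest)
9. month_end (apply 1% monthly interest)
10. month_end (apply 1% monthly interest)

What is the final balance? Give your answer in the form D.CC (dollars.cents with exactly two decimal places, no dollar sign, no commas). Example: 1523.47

Answer: 1452.67

Derivation:
After 1 (deposit($1000)): balance=$1500.00 total_interest=$0.00
After 2 (withdraw($300)): balance=$1200.00 total_interest=$0.00
After 3 (deposit($50)): balance=$1250.00 total_interest=$0.00
After 4 (withdraw($50)): balance=$1200.00 total_interest=$0.00
After 5 (year_end (apply 8% annual interest)): balance=$1296.00 total_interest=$96.00
After 6 (deposit($100)): balance=$1396.00 total_interest=$96.00
After 7 (month_end (apply 1% monthly interest)): balance=$1409.96 total_interest=$109.96
After 8 (month_end (apply 1% monthly interest)): balance=$1424.05 total_interest=$124.05
After 9 (month_end (apply 1% monthly interest)): balance=$1438.29 total_interest=$138.29
After 10 (month_end (apply 1% monthly interest)): balance=$1452.67 total_interest=$152.67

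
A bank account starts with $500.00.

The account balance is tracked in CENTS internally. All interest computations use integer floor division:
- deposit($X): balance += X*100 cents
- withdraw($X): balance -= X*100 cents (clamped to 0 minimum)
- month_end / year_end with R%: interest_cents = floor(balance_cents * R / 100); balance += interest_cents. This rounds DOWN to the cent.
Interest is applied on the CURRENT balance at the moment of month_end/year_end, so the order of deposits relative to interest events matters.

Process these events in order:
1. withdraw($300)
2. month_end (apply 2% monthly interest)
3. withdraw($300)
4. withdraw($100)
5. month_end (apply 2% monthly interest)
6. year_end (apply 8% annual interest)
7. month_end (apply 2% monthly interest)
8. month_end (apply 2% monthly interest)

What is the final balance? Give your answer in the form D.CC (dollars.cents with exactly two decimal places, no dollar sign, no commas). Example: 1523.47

Answer: 0.00

Derivation:
After 1 (withdraw($300)): balance=$200.00 total_interest=$0.00
After 2 (month_end (apply 2% monthly interest)): balance=$204.00 total_interest=$4.00
After 3 (withdraw($300)): balance=$0.00 total_interest=$4.00
After 4 (withdraw($100)): balance=$0.00 total_interest=$4.00
After 5 (month_end (apply 2% monthly interest)): balance=$0.00 total_interest=$4.00
After 6 (year_end (apply 8% annual interest)): balance=$0.00 total_interest=$4.00
After 7 (month_end (apply 2% monthly interest)): balance=$0.00 total_interest=$4.00
After 8 (month_end (apply 2% monthly interest)): balance=$0.00 total_interest=$4.00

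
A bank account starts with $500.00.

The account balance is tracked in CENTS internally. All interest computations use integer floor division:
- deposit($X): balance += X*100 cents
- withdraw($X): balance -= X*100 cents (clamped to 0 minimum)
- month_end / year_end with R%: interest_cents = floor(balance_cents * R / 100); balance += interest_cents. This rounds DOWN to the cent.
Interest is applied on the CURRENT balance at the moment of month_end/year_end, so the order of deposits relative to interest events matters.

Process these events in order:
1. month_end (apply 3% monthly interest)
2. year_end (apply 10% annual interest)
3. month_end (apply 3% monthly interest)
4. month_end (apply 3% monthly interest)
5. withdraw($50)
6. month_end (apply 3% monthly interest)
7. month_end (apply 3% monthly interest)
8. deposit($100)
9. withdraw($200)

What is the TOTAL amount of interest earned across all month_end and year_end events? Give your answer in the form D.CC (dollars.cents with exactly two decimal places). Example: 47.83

Answer: 134.53

Derivation:
After 1 (month_end (apply 3% monthly interest)): balance=$515.00 total_interest=$15.00
After 2 (year_end (apply 10% annual interest)): balance=$566.50 total_interest=$66.50
After 3 (month_end (apply 3% monthly interest)): balance=$583.49 total_interest=$83.49
After 4 (month_end (apply 3% monthly interest)): balance=$600.99 total_interest=$100.99
After 5 (withdraw($50)): balance=$550.99 total_interest=$100.99
After 6 (month_end (apply 3% monthly interest)): balance=$567.51 total_interest=$117.51
After 7 (month_end (apply 3% monthly interest)): balance=$584.53 total_interest=$134.53
After 8 (deposit($100)): balance=$684.53 total_interest=$134.53
After 9 (withdraw($200)): balance=$484.53 total_interest=$134.53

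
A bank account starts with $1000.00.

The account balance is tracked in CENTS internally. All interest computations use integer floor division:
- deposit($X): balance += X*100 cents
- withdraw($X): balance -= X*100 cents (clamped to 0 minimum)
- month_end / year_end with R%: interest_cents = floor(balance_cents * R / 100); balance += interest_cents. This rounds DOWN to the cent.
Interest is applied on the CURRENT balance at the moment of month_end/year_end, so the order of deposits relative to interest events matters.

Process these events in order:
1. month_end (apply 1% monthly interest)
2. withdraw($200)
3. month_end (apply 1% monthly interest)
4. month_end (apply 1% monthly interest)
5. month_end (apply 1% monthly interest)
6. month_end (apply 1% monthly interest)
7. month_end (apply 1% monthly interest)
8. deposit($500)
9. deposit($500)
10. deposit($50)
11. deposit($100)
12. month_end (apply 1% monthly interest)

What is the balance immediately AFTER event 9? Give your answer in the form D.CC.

After 1 (month_end (apply 1% monthly interest)): balance=$1010.00 total_interest=$10.00
After 2 (withdraw($200)): balance=$810.00 total_interest=$10.00
After 3 (month_end (apply 1% monthly interest)): balance=$818.10 total_interest=$18.10
After 4 (month_end (apply 1% monthly interest)): balance=$826.28 total_interest=$26.28
After 5 (month_end (apply 1% monthly interest)): balance=$834.54 total_interest=$34.54
After 6 (month_end (apply 1% monthly interest)): balance=$842.88 total_interest=$42.88
After 7 (month_end (apply 1% monthly interest)): balance=$851.30 total_interest=$51.30
After 8 (deposit($500)): balance=$1351.30 total_interest=$51.30
After 9 (deposit($500)): balance=$1851.30 total_interest=$51.30

Answer: 1851.30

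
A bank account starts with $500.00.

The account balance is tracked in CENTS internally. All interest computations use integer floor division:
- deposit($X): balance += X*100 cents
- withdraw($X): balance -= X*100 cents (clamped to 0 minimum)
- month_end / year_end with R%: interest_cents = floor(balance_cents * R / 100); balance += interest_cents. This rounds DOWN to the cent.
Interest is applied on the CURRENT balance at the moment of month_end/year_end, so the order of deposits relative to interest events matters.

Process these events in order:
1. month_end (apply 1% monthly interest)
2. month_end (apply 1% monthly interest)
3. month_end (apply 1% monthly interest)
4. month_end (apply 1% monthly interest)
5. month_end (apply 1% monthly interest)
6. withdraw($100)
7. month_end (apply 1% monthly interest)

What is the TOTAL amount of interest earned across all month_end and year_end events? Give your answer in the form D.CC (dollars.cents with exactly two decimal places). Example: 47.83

Answer: 29.75

Derivation:
After 1 (month_end (apply 1% monthly interest)): balance=$505.00 total_interest=$5.00
After 2 (month_end (apply 1% monthly interest)): balance=$510.05 total_interest=$10.05
After 3 (month_end (apply 1% monthly interest)): balance=$515.15 total_interest=$15.15
After 4 (month_end (apply 1% monthly interest)): balance=$520.30 total_interest=$20.30
After 5 (month_end (apply 1% monthly interest)): balance=$525.50 total_interest=$25.50
After 6 (withdraw($100)): balance=$425.50 total_interest=$25.50
After 7 (month_end (apply 1% monthly interest)): balance=$429.75 total_interest=$29.75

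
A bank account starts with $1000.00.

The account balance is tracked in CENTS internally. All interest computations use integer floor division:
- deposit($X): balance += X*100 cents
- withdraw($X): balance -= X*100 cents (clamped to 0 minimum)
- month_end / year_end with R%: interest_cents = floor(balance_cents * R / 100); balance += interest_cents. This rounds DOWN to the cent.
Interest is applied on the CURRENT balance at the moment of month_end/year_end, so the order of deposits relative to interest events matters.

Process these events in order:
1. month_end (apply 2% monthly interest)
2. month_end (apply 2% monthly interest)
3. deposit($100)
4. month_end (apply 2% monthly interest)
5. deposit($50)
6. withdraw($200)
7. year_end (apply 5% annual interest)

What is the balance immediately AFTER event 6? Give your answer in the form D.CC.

After 1 (month_end (apply 2% monthly interest)): balance=$1020.00 total_interest=$20.00
After 2 (month_end (apply 2% monthly interest)): balance=$1040.40 total_interest=$40.40
After 3 (deposit($100)): balance=$1140.40 total_interest=$40.40
After 4 (month_end (apply 2% monthly interest)): balance=$1163.20 total_interest=$63.20
After 5 (deposit($50)): balance=$1213.20 total_interest=$63.20
After 6 (withdraw($200)): balance=$1013.20 total_interest=$63.20

Answer: 1013.20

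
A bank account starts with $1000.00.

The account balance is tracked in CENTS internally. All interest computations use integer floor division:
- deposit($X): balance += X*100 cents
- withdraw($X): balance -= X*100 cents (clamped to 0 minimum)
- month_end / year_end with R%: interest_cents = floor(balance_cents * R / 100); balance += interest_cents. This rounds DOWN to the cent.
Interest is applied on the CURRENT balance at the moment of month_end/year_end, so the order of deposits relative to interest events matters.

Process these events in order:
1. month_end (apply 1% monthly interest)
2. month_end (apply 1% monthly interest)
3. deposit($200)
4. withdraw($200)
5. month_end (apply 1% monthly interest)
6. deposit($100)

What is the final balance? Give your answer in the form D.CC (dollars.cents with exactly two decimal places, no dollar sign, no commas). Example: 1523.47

Answer: 1130.30

Derivation:
After 1 (month_end (apply 1% monthly interest)): balance=$1010.00 total_interest=$10.00
After 2 (month_end (apply 1% monthly interest)): balance=$1020.10 total_interest=$20.10
After 3 (deposit($200)): balance=$1220.10 total_interest=$20.10
After 4 (withdraw($200)): balance=$1020.10 total_interest=$20.10
After 5 (month_end (apply 1% monthly interest)): balance=$1030.30 total_interest=$30.30
After 6 (deposit($100)): balance=$1130.30 total_interest=$30.30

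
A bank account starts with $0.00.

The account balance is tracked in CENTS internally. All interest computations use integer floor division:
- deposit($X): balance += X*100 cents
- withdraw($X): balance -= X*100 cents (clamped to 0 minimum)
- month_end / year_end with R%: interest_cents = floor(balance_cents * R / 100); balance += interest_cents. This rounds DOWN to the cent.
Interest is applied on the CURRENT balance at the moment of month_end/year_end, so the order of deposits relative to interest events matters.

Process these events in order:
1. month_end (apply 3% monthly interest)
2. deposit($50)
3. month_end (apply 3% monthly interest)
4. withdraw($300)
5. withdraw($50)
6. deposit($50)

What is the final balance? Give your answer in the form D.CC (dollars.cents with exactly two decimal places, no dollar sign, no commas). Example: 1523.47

Answer: 50.00

Derivation:
After 1 (month_end (apply 3% monthly interest)): balance=$0.00 total_interest=$0.00
After 2 (deposit($50)): balance=$50.00 total_interest=$0.00
After 3 (month_end (apply 3% monthly interest)): balance=$51.50 total_interest=$1.50
After 4 (withdraw($300)): balance=$0.00 total_interest=$1.50
After 5 (withdraw($50)): balance=$0.00 total_interest=$1.50
After 6 (deposit($50)): balance=$50.00 total_interest=$1.50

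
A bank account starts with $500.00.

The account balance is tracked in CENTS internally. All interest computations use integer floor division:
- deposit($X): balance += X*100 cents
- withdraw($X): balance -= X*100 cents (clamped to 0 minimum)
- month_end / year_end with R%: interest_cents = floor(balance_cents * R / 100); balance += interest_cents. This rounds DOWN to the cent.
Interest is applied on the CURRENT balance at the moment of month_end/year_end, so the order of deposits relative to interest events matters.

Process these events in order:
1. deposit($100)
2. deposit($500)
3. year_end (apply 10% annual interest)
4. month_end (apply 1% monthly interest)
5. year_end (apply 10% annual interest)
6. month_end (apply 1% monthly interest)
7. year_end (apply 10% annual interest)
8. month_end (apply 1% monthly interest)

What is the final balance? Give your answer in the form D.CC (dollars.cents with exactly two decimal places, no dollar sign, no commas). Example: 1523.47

Answer: 1508.45

Derivation:
After 1 (deposit($100)): balance=$600.00 total_interest=$0.00
After 2 (deposit($500)): balance=$1100.00 total_interest=$0.00
After 3 (year_end (apply 10% annual interest)): balance=$1210.00 total_interest=$110.00
After 4 (month_end (apply 1% monthly interest)): balance=$1222.10 total_interest=$122.10
After 5 (year_end (apply 10% annual interest)): balance=$1344.31 total_interest=$244.31
After 6 (month_end (apply 1% monthly interest)): balance=$1357.75 total_interest=$257.75
After 7 (year_end (apply 10% annual interest)): balance=$1493.52 total_interest=$393.52
After 8 (month_end (apply 1% monthly interest)): balance=$1508.45 total_interest=$408.45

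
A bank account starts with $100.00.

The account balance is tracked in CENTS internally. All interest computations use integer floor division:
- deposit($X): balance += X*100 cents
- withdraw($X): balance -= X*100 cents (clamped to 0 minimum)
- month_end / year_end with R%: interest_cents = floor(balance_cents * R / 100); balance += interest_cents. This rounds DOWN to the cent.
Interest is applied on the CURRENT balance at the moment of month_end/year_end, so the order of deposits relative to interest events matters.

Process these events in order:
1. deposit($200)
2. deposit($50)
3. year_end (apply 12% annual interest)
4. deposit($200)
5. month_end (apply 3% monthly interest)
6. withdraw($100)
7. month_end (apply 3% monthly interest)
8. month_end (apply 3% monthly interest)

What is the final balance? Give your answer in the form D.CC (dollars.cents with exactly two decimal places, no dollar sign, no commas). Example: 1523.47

Answer: 540.80

Derivation:
After 1 (deposit($200)): balance=$300.00 total_interest=$0.00
After 2 (deposit($50)): balance=$350.00 total_interest=$0.00
After 3 (year_end (apply 12% annual interest)): balance=$392.00 total_interest=$42.00
After 4 (deposit($200)): balance=$592.00 total_interest=$42.00
After 5 (month_end (apply 3% monthly interest)): balance=$609.76 total_interest=$59.76
After 6 (withdraw($100)): balance=$509.76 total_interest=$59.76
After 7 (month_end (apply 3% monthly interest)): balance=$525.05 total_interest=$75.05
After 8 (month_end (apply 3% monthly interest)): balance=$540.80 total_interest=$90.80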